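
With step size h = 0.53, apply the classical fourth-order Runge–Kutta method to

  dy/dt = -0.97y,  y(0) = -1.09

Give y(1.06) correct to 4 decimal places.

RK4: k1 = f(t_n, y_n); k2 = f(t_n + h/2, y_n + (h/2)·k1); k3 = f(t_n + h/2, y_n + (h/2)·k2); k4 = f(t_n + h, y_n + h·k3); y_{n+1} = y_n + (h/6)·(k1 + 2k2 + 2k3 + k4).
t=0.000000, y=-1.090000:
  k1 = f(0.000000, -1.090000) = 1.057300
  k2 = f(0.265000, -0.809816) = 0.785521
  k3 = f(0.265000, -0.881837) = 0.855382
  k4 = f(0.530000, -0.636648) = 0.617548
  y ← -1.090000 + (0.53/6)·(k1 + 2k2 + 2k3 + k4) = -0.652162
t=0.530000, y=-0.652162:
  k1 = f(0.530000, -0.652162) = 0.632597
  k2 = f(0.795000, -0.484524) = 0.469988
  k3 = f(0.795000, -0.527615) = 0.511787
  k4 = f(1.060000, -0.380915) = 0.369488
  y ← -0.652162 + (0.53/6)·(k1 + 2k2 + 2k3 + k4) = -0.390198
y(1.06) ≈ -0.3902

-0.3902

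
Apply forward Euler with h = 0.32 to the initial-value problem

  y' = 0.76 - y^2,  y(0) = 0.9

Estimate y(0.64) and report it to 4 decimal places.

Euler: y_{n+1} = y_n + h·f(x_n, y_n).
x=0.000000, y=0.900000: f=-0.050000 → y ← 0.900000 + 0.32·(-0.050000) = 0.884000
x=0.320000, y=0.884000: f=-0.021456 → y ← 0.884000 + 0.32·(-0.021456) = 0.877134
y(0.64) ≈ 0.8771

0.8771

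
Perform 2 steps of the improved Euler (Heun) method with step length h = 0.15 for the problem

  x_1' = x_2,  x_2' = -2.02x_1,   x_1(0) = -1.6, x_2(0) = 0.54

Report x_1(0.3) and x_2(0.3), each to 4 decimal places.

Heun on (x_1,x_2): k1 = f(x_n, state_n); k2 = f(x_n + h, state_n + h·k1); state_{n+1} = state_n + (h/2)·(k1 + k2).
0.000000: (-1.600000, 0.540000)
  k1 = (0.540000, 3.232000)
  predictor → (-1.519000, 1.024800)
  k2 = (1.024800, 3.068380)
  → (-1.482640, 1.012529)
0.150000: (-1.482640, 1.012529)
  k1 = (1.012529, 2.994933)
  predictor → (-1.330761, 1.461768)
  k2 = (1.461768, 2.688137)
  → (-1.297068, 1.438759)
(x_1(0.3), x_2(0.3)) ≈ (-1.2971, 1.4388)

-1.2971, 1.4388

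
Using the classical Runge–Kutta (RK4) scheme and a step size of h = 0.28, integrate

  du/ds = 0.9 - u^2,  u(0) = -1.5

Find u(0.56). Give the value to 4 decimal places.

-4.4272

RK4: k1 = f(s_n, u_n); k2 = f(s_n + h/2, u_n + (h/2)·k1); k3 = f(s_n + h/2, u_n + (h/2)·k2); k4 = f(s_n + h, u_n + h·k3); u_{n+1} = u_n + (h/6)·(k1 + 2k2 + 2k3 + k4).
s=0.000000, u=-1.500000:
  k1 = f(0.000000, -1.500000) = -1.350000
  k2 = f(0.140000, -1.689000) = -1.952721
  k3 = f(0.140000, -1.773381) = -2.244880
  k4 = f(0.280000, -2.128566) = -3.630795
  u ← -1.500000 + (0.28/6)·(k1 + 2k2 + 2k3 + k4) = -2.124213
s=0.280000, u=-2.124213:
  k1 = f(0.280000, -2.124213) = -3.612282
  k2 = f(0.420000, -2.629933) = -6.016546
  k3 = f(0.420000, -2.966530) = -7.900298
  k4 = f(0.560000, -4.336297) = -17.903468
  u ← -2.124213 + (0.28/6)·(k1 + 2k2 + 2k3 + k4) = -4.427187
u(0.56) ≈ -4.4272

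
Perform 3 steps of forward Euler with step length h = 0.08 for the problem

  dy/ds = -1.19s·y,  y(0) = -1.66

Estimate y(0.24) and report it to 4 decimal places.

-1.6223

Euler: y_{n+1} = y_n + h·f(s_n, y_n).
s=0.000000, y=-1.660000: f=0.000000 → y ← -1.660000 + 0.08·0.000000 = -1.660000
s=0.080000, y=-1.660000: f=0.158032 → y ← -1.660000 + 0.08·0.158032 = -1.647357
s=0.160000, y=-1.647357: f=0.313657 → y ← -1.647357 + 0.08·0.313657 = -1.622265
y(0.24) ≈ -1.6223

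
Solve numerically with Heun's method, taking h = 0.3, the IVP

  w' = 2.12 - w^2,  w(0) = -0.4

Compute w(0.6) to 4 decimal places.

0.7330

Heun: k1 = f(x_n, w_n); k2 = f(x_n + h, w_n + h·k1); w_{n+1} = w_n + (h/2)·(k1 + k2).
x=0.000000, w=-0.400000:
  k1 = f(0.000000, -0.400000) = 1.960000
  k2 = f(0.300000, 0.188000) = 2.084656
  w ← -0.400000 + (0.3/2)·(1.960000 + 2.084656) = 0.206698
x=0.300000, w=0.206698:
  k1 = f(0.300000, 0.206698) = 2.077276
  k2 = f(0.600000, 0.829881) = 1.431297
  w ← 0.206698 + (0.3/2)·(2.077276 + 1.431297) = 0.732984
w(0.6) ≈ 0.7330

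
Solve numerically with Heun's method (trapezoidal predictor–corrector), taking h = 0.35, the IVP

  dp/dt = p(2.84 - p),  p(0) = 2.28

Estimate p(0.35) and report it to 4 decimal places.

Heun: k1 = f(t_n, p_n); k2 = f(t_n + h, p_n + h·k1); p_{n+1} = p_n + (h/2)·(k1 + k2).
t=0.000000, p=2.280000:
  k1 = f(0.000000, 2.280000) = 1.276800
  k2 = f(0.350000, 2.726880) = 0.308465
  p ← 2.280000 + (0.35/2)·(1.276800 + 0.308465) = 2.557421
p(0.35) ≈ 2.5574

2.5574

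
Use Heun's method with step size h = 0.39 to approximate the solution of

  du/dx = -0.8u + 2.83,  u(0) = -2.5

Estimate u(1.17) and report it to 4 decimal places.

1.1238

Heun: k1 = f(x_n, u_n); k2 = f(x_n + h, u_n + h·k1); u_{n+1} = u_n + (h/2)·(k1 + k2).
x=0.000000, u=-2.500000:
  k1 = f(0.000000, -2.500000) = 4.830000
  k2 = f(0.390000, -0.616300) = 3.323040
  u ← -2.500000 + (0.39/2)·(4.830000 + 3.323040) = -0.910157
x=0.390000, u=-0.910157:
  k1 = f(0.390000, -0.910157) = 3.558126
  k2 = f(0.780000, 0.477512) = 2.447991
  u ← -0.910157 + (0.39/2)·(3.558126 + 2.447991) = 0.261035
x=0.780000, u=0.261035:
  k1 = f(0.780000, 0.261035) = 2.621172
  k2 = f(1.170000, 1.283292) = 1.803366
  u ← 0.261035 + (0.39/2)·(2.621172 + 1.803366) = 1.123820
u(1.17) ≈ 1.1238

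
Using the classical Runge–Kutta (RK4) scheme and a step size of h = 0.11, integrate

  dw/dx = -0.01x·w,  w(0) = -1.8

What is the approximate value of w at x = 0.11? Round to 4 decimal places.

RK4: k1 = f(x_n, w_n); k2 = f(x_n + h/2, w_n + (h/2)·k1); k3 = f(x_n + h/2, w_n + (h/2)·k2); k4 = f(x_n + h, w_n + h·k3); w_{n+1} = w_n + (h/6)·(k1 + 2k2 + 2k3 + k4).
x=0.000000, w=-1.800000:
  k1 = f(0.000000, -1.800000) = 0.000000
  k2 = f(0.055000, -1.800000) = 0.000990
  k3 = f(0.055000, -1.799946) = 0.000990
  k4 = f(0.110000, -1.799891) = 0.001980
  w ← -1.800000 + (0.11/6)·(k1 + 2k2 + 2k3 + k4) = -1.799891
w(0.11) ≈ -1.7999

-1.7999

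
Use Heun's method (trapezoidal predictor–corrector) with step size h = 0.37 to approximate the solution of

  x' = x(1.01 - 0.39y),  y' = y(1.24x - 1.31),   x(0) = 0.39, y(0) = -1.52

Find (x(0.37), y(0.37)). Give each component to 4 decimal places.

Heun on (x,y): k1 = f(t_n, state_n); k2 = f(t_n + h, state_n + h·k1); state_{n+1} = state_n + (h/2)·(k1 + k2).
0.000000: (0.390000, -1.520000)
  k1 = (0.625092, 1.256128)
  predictor → (0.621284, -1.055233)
  k2 = (0.883181, 0.569412)
  → (0.669030, -1.182275)
(x(0.37), y(0.37)) ≈ (0.6690, -1.1823)

0.6690, -1.1823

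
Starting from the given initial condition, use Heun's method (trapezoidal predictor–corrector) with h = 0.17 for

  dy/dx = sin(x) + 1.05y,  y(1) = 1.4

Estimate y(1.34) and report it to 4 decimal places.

Heun: k1 = f(x_n, y_n); k2 = f(x_n + h, y_n + h·k1); y_{n+1} = y_n + (h/2)·(k1 + k2).
x=1.000000, y=1.400000:
  k1 = f(1.000000, 1.400000) = 2.311471
  k2 = f(1.170000, 1.792950) = 2.803348
  y ← 1.400000 + (0.17/2)·(2.311471 + 2.803348) = 1.834760
x=1.170000, y=1.834760:
  k1 = f(1.170000, 1.834760) = 2.847248
  k2 = f(1.340000, 2.318792) = 3.408216
  y ← 1.834760 + (0.17/2)·(2.847248 + 3.408216) = 2.366474
y(1.34) ≈ 2.3665

2.3665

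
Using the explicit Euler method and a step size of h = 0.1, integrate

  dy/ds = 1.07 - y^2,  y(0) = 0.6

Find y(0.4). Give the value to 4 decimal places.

0.8314

Euler: y_{n+1} = y_n + h·f(s_n, y_n).
s=0.000000, y=0.600000: f=0.710000 → y ← 0.600000 + 0.1·0.710000 = 0.671000
s=0.100000, y=0.671000: f=0.619759 → y ← 0.671000 + 0.1·0.619759 = 0.732976
s=0.200000, y=0.732976: f=0.532746 → y ← 0.732976 + 0.1·0.532746 = 0.786251
s=0.300000, y=0.786251: f=0.451810 → y ← 0.786251 + 0.1·0.451810 = 0.831432
y(0.4) ≈ 0.8314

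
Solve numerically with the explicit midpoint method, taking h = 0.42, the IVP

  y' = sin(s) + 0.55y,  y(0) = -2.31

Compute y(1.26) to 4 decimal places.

Midpoint: k1 = f(s_n, y_n); k2 = f(s_n + h/2, y_n + (h/2)·k1); y_{n+1} = y_n + h·k2.
s=0.000000, y=-2.310000:
  k1 = f(0.000000, -2.310000) = -1.270500
  k2 = f(0.210000, -2.576805) = -1.208783
  y ← -2.310000 + 0.42·(-1.208783) = -2.817689
s=0.420000, y=-2.817689:
  k1 = f(0.420000, -2.817689) = -1.141968
  k2 = f(0.630000, -3.057502) = -1.092481
  y ← -2.817689 + 0.42·(-1.092481) = -3.276531
s=0.840000, y=-3.276531:
  k1 = f(0.840000, -3.276531) = -1.057449
  k2 = f(1.050000, -3.498595) = -1.056804
  y ← -3.276531 + 0.42·(-1.056804) = -3.720389
y(1.26) ≈ -3.7204

-3.7204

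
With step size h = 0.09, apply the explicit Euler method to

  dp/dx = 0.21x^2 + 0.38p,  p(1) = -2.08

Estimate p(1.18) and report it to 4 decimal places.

-2.1827

Euler: p_{n+1} = p_n + h·f(x_n, p_n).
x=1.000000, p=-2.080000: f=-0.580400 → p ← -2.080000 + 0.09·(-0.580400) = -2.132236
x=1.090000, p=-2.132236: f=-0.560749 → p ← -2.132236 + 0.09·(-0.560749) = -2.182703
p(1.18) ≈ -2.1827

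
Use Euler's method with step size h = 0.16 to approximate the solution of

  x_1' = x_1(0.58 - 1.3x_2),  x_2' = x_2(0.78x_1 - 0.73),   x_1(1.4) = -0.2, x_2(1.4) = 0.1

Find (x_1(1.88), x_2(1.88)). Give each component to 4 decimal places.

Euler on (x_1,x_2): x_1_{n+1} = x_1_n + h·x_1', x_2_{n+1} = x_2_n + h·x_2'.
1.400000: (-0.200000, 0.100000); f=(-0.090000, -0.088600) → (-0.214400, 0.085824)
1.560000: (-0.214400, 0.085824); f=(-0.100431, -0.077004) → (-0.230469, 0.073503)
1.720000: (-0.230469, 0.073503); f=(-0.111650, -0.066871) → (-0.248333, 0.062804)
(x_1(1.88), x_2(1.88)) ≈ (-0.2483, 0.0628)

-0.2483, 0.0628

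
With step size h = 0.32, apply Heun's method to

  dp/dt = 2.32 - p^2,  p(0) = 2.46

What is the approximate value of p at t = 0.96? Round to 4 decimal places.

1.6361

Heun: k1 = f(t_n, p_n); k2 = f(t_n + h, p_n + h·k1); p_{n+1} = p_n + (h/2)·(k1 + k2).
t=0.000000, p=2.460000:
  k1 = f(0.000000, 2.460000) = -3.731600
  k2 = f(0.320000, 1.265888) = 0.717528
  p ← 2.460000 + (0.32/2)·(-3.731600 + 0.717528) = 1.977748
t=0.320000, p=1.977748:
  k1 = f(0.320000, 1.977748) = -1.591489
  k2 = f(0.640000, 1.468472) = 0.163590
  p ← 1.977748 + (0.32/2)·(-1.591489 + 0.163590) = 1.749285
t=0.640000, p=1.749285:
  k1 = f(0.640000, 1.749285) = -0.739997
  k2 = f(0.960000, 1.512486) = 0.032387
  p ← 1.749285 + (0.32/2)·(-0.739997 + 0.032387) = 1.636067
p(0.96) ≈ 1.6361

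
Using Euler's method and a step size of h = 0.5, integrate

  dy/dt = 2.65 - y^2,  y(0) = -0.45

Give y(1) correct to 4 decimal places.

1.7994

Euler: y_{n+1} = y_n + h·f(t_n, y_n).
t=0.000000, y=-0.450000: f=2.447500 → y ← -0.450000 + 0.5·2.447500 = 0.773750
t=0.500000, y=0.773750: f=2.051311 → y ← 0.773750 + 0.5·2.051311 = 1.799405
y(1) ≈ 1.7994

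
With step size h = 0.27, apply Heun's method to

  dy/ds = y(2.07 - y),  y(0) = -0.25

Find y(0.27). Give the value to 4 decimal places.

Heun: k1 = f(s_n, y_n); k2 = f(s_n + h, y_n + h·k1); y_{n+1} = y_n + (h/2)·(k1 + k2).
s=0.000000, y=-0.250000:
  k1 = f(0.000000, -0.250000) = -0.580000
  k2 = f(0.270000, -0.406600) = -1.006986
  y ← -0.250000 + (0.27/2)·(-0.580000 + (-1.006986)) = -0.464243
y(0.27) ≈ -0.4642

-0.4642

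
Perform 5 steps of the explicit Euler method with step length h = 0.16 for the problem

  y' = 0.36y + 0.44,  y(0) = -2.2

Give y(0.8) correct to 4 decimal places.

Euler: y_{n+1} = y_n + h·f(x_n, y_n).
x=0.000000, y=-2.200000: f=-0.352000 → y ← -2.200000 + 0.16·(-0.352000) = -2.256320
x=0.160000, y=-2.256320: f=-0.372275 → y ← -2.256320 + 0.16·(-0.372275) = -2.315884
x=0.320000, y=-2.315884: f=-0.393718 → y ← -2.315884 + 0.16·(-0.393718) = -2.378879
x=0.480000, y=-2.378879: f=-0.416396 → y ← -2.378879 + 0.16·(-0.416396) = -2.445502
x=0.640000, y=-2.445502: f=-0.440381 → y ← -2.445502 + 0.16·(-0.440381) = -2.515963
y(0.8) ≈ -2.5160

-2.5160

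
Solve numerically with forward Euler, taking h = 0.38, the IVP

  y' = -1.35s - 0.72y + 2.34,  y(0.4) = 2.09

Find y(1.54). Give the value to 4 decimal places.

1.8114

Euler: y_{n+1} = y_n + h·f(s_n, y_n).
s=0.400000, y=2.090000: f=0.295200 → y ← 2.090000 + 0.38·0.295200 = 2.202176
s=0.780000, y=2.202176: f=-0.298567 → y ← 2.202176 + 0.38·(-0.298567) = 2.088721
s=1.160000, y=2.088721: f=-0.729879 → y ← 2.088721 + 0.38·(-0.729879) = 1.811367
y(1.54) ≈ 1.8114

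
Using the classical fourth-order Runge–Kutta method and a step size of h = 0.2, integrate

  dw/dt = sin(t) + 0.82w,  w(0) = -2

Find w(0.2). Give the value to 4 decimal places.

RK4: k1 = f(t_n, w_n); k2 = f(t_n + h/2, w_n + (h/2)·k1); k3 = f(t_n + h/2, w_n + (h/2)·k2); k4 = f(t_n + h, w_n + h·k3); w_{n+1} = w_n + (h/6)·(k1 + 2k2 + 2k3 + k4).
t=0.000000, w=-2.000000:
  k1 = f(0.000000, -2.000000) = -1.640000
  k2 = f(0.100000, -2.164000) = -1.674647
  k3 = f(0.100000, -2.167465) = -1.677488
  k4 = f(0.200000, -2.335498) = -1.716439
  w ← -2.000000 + (0.2/6)·(k1 + 2k2 + 2k3 + k4) = -2.335357
w(0.2) ≈ -2.3354

-2.3354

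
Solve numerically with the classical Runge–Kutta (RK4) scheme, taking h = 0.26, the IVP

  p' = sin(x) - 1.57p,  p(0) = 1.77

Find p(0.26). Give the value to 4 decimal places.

1.2064

RK4: k1 = f(x_n, p_n); k2 = f(x_n + h/2, p_n + (h/2)·k1); k3 = f(x_n + h/2, p_n + (h/2)·k2); k4 = f(x_n + h, p_n + h·k3); p_{n+1} = p_n + (h/6)·(k1 + 2k2 + 2k3 + k4).
x=0.000000, p=1.770000:
  k1 = f(0.000000, 1.770000) = -2.778900
  k2 = f(0.130000, 1.408743) = -2.082092
  k3 = f(0.130000, 1.499328) = -2.224311
  k4 = f(0.260000, 1.191679) = -1.613856
  p ← 1.770000 + (0.26/6)·(k1 + 2k2 + 2k3 + k4) = 1.206426
p(0.26) ≈ 1.2064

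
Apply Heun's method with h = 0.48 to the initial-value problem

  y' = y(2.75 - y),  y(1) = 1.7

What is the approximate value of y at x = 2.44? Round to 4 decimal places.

Heun: k1 = f(x_n, y_n); k2 = f(x_n + h, y_n + h·k1); y_{n+1} = y_n + (h/2)·(k1 + k2).
x=1.000000, y=1.700000:
  k1 = f(1.000000, 1.700000) = 1.785000
  k2 = f(1.480000, 2.556800) = 0.493974
  y ← 1.700000 + (0.48/2)·(1.785000 + 0.493974) = 2.246954
x=1.480000, y=2.246954:
  k1 = f(1.480000, 2.246954) = 1.130322
  k2 = f(1.960000, 2.789508) = -0.110208
  y ← 2.246954 + (0.48/2)·(1.130322 + (-0.110208)) = 2.491781
x=1.960000, y=2.491781:
  k1 = f(1.960000, 2.491781) = 0.643425
  k2 = f(2.440000, 2.800625) = -0.141782
  y ← 2.491781 + (0.48/2)·(0.643425 + (-0.141782)) = 2.612175
y(2.44) ≈ 2.6122

2.6122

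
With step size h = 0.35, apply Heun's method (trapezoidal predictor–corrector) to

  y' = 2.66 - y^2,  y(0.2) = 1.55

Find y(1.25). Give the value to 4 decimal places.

Heun: k1 = f(x_n, y_n); k2 = f(x_n + h, y_n + h·k1); y_{n+1} = y_n + (h/2)·(k1 + k2).
x=0.200000, y=1.550000:
  k1 = f(0.200000, 1.550000) = 0.257500
  k2 = f(0.550000, 1.640125) = -0.030010
  y ← 1.550000 + (0.35/2)·(0.257500 + (-0.030010)) = 1.589811
x=0.550000, y=1.589811:
  k1 = f(0.550000, 1.589811) = 0.132502
  k2 = f(0.900000, 1.636186) = -0.017106
  y ← 1.589811 + (0.35/2)·(0.132502 + (-0.017106)) = 1.610005
x=0.900000, y=1.610005:
  k1 = f(0.900000, 1.610005) = 0.067884
  k2 = f(1.250000, 1.633764) = -0.009186
  y ← 1.610005 + (0.35/2)·(0.067884 + (-0.009186)) = 1.620277
y(1.25) ≈ 1.6203

1.6203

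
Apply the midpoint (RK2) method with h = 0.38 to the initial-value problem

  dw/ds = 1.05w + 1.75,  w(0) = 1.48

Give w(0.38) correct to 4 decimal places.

Midpoint: k1 = f(s_n, w_n); k2 = f(s_n + h/2, w_n + (h/2)·k1); w_{n+1} = w_n + h·k2.
s=0.000000, w=1.480000:
  k1 = f(0.000000, 1.480000) = 3.304000
  k2 = f(0.190000, 2.107760) = 3.963148
  w ← 1.480000 + 0.38·3.963148 = 2.985996
w(0.38) ≈ 2.9860

2.9860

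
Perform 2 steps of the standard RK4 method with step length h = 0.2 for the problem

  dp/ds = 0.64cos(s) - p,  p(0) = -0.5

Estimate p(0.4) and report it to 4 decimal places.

RK4: k1 = f(s_n, p_n); k2 = f(s_n + h/2, p_n + (h/2)·k1); k3 = f(s_n + h/2, p_n + (h/2)·k2); k4 = f(s_n + h, p_n + h·k3); p_{n+1} = p_n + (h/6)·(k1 + 2k2 + 2k3 + k4).
s=0.000000, p=-0.500000:
  k1 = f(0.000000, -0.500000) = 1.140000
  k2 = f(0.100000, -0.386000) = 1.022803
  k3 = f(0.100000, -0.397720) = 1.034522
  k4 = f(0.200000, -0.293096) = 0.920338
  p ← -0.500000 + (0.2/6)·(k1 + 2k2 + 2k3 + k4) = -0.294167
s=0.200000, p=-0.294167:
  k1 = f(0.200000, -0.294167) = 0.921410
  k2 = f(0.300000, -0.202026) = 0.813441
  k3 = f(0.300000, -0.212823) = 0.824238
  k4 = f(0.400000, -0.129319) = 0.718798
  p ← -0.294167 + (0.2/6)·(k1 + 2k2 + 2k3 + k4) = -0.130315
p(0.4) ≈ -0.1303

-0.1303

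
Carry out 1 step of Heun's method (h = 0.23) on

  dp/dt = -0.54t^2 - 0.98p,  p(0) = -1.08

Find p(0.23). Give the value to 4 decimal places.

-0.8673

Heun: k1 = f(t_n, p_n); k2 = f(t_n + h, p_n + h·k1); p_{n+1} = p_n + (h/2)·(k1 + k2).
t=0.000000, p=-1.080000:
  k1 = f(0.000000, -1.080000) = 1.058400
  k2 = f(0.230000, -0.836568) = 0.791271
  p ← -1.080000 + (0.23/2)·(1.058400 + 0.791271) = -0.867288
p(0.23) ≈ -0.8673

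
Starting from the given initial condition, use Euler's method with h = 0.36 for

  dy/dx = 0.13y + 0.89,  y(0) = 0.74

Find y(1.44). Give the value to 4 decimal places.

2.2630

Euler: y_{n+1} = y_n + h·f(x_n, y_n).
x=0.000000, y=0.740000: f=0.986200 → y ← 0.740000 + 0.36·0.986200 = 1.095032
x=0.360000, y=1.095032: f=1.032354 → y ← 1.095032 + 0.36·1.032354 = 1.466679
x=0.720000, y=1.466679: f=1.080668 → y ← 1.466679 + 0.36·1.080668 = 1.855720
x=1.080000, y=1.855720: f=1.131244 → y ← 1.855720 + 0.36·1.131244 = 2.262968
y(1.44) ≈ 2.2630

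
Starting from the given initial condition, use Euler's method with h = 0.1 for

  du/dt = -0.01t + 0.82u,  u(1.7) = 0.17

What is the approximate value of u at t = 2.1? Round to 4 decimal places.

0.2247

Euler: u_{n+1} = u_n + h·f(t_n, u_n).
t=1.700000, u=0.170000: f=0.122400 → u ← 0.170000 + 0.1·0.122400 = 0.182240
t=1.800000, u=0.182240: f=0.131437 → u ← 0.182240 + 0.1·0.131437 = 0.195384
t=1.900000, u=0.195384: f=0.141215 → u ← 0.195384 + 0.1·0.141215 = 0.209505
t=2.000000, u=0.209505: f=0.151794 → u ← 0.209505 + 0.1·0.151794 = 0.224685
u(2.1) ≈ 0.2247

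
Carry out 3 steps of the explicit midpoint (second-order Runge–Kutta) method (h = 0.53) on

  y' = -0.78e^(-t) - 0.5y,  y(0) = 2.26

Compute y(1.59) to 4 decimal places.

Midpoint: k1 = f(t_n, y_n); k2 = f(t_n + h/2, y_n + (h/2)·k1); y_{n+1} = y_n + h·k2.
t=0.000000, y=2.260000:
  k1 = f(0.000000, 2.260000) = -1.910000
  k2 = f(0.265000, 1.753850) = -1.475346
  y ← 2.260000 + 0.53·(-1.475346) = 1.478067
t=0.530000, y=1.478067:
  k1 = f(0.530000, 1.478067) = -1.198145
  k2 = f(0.795000, 1.160558) = -0.932513
  y ← 1.478067 + 0.53·(-0.932513) = 0.983835
t=1.060000, y=0.983835:
  k1 = f(1.060000, 0.983835) = -0.762153
  k2 = f(1.325000, 0.781865) = -0.598259
  y ← 0.983835 + 0.53·(-0.598259) = 0.666758
y(1.59) ≈ 0.6668

0.6668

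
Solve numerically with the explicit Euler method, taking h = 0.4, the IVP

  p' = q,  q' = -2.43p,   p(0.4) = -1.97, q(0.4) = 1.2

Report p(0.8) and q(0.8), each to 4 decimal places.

-1.4900, 3.1148

Euler on (p,q): p_{n+1} = p_n + h·p', q_{n+1} = q_n + h·q'.
0.400000: (-1.970000, 1.200000); f=(1.200000, 4.787100) → (-1.490000, 3.114840)
(p(0.8), q(0.8)) ≈ (-1.4900, 3.1148)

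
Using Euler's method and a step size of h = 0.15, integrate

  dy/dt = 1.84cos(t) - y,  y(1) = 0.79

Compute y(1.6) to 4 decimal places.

Euler: y_{n+1} = y_n + h·f(t_n, y_n).
t=1.000000, y=0.790000: f=0.204156 → y ← 0.790000 + 0.15·0.204156 = 0.820623
t=1.150000, y=0.820623: f=-0.069007 → y ← 0.820623 + 0.15·(-0.069007) = 0.810272
t=1.300000, y=0.810272: f=-0.318075 → y ← 0.810272 + 0.15·(-0.318075) = 0.762561
t=1.450000, y=0.762561: f=-0.540836 → y ← 0.762561 + 0.15·(-0.540836) = 0.681436
y(1.6) ≈ 0.6814

0.6814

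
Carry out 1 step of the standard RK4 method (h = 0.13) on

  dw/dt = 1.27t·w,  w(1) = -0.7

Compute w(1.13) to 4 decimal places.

RK4: k1 = f(t_n, w_n); k2 = f(t_n + h/2, w_n + (h/2)·k1); k3 = f(t_n + h/2, w_n + (h/2)·k2); k4 = f(t_n + h, w_n + h·k3); w_{n+1} = w_n + (h/6)·(k1 + 2k2 + 2k3 + k4).
t=1.000000, w=-0.700000:
  k1 = f(1.000000, -0.700000) = -0.889000
  k2 = f(1.065000, -0.757785) = -1.024942
  k3 = f(1.065000, -0.766621) = -1.036894
  k4 = f(1.130000, -0.834796) = -1.198016
  w ← -0.700000 + (0.13/6)·(k1 + 2k2 + 2k3 + k4) = -0.834565
w(1.13) ≈ -0.8346

-0.8346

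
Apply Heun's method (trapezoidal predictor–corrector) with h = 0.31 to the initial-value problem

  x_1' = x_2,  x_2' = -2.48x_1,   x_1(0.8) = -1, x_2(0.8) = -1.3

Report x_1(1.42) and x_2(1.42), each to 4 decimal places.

Heun on (x_1,x_2): k1 = f(t_n, state_n); k2 = f(t_n + h, state_n + h·k1); state_{n+1} = state_n + (h/2)·(k1 + k2).
0.800000: (-1.000000, -1.300000)
  k1 = (-1.300000, 2.480000)
  predictor → (-1.403000, -0.531200)
  k2 = (-0.531200, 3.479440)
  → (-1.283836, -0.376287)
1.110000: (-1.283836, -0.376287)
  k1 = (-0.376287, 3.183913)
  predictor → (-1.400485, 0.610726)
  k2 = (0.610726, 3.473203)
  → (-1.247498, 0.655566)
(x_1(1.42), x_2(1.42)) ≈ (-1.2475, 0.6556)

-1.2475, 0.6556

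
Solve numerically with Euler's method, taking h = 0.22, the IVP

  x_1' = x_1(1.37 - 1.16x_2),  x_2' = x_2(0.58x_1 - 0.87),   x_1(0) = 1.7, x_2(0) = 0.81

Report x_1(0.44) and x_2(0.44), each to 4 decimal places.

Euler on (x_1,x_2): x_1_{n+1} = x_1_n + h·x_1', x_2_{n+1} = x_2_n + h·x_2'.
0.000000: (1.700000, 0.810000); f=(0.731680, 0.093960) → (1.860970, 0.830671)
0.220000: (1.860970, 0.830671); f=(0.756338, 0.173911) → (2.027364, 0.868932)
(x_1(0.44), x_2(0.44)) ≈ (2.0274, 0.8689)

2.0274, 0.8689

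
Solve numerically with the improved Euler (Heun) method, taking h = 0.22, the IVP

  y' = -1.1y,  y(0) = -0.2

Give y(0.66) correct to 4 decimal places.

Heun: k1 = f(s_n, y_n); k2 = f(s_n + h, y_n + h·k1); y_{n+1} = y_n + (h/2)·(k1 + k2).
s=0.000000, y=-0.200000:
  k1 = f(0.000000, -0.200000) = 0.220000
  k2 = f(0.220000, -0.151600) = 0.166760
  y ← -0.200000 + (0.22/2)·(0.220000 + 0.166760) = -0.157456
s=0.220000, y=-0.157456:
  k1 = f(0.220000, -0.157456) = 0.173202
  k2 = f(0.440000, -0.119352) = 0.131287
  y ← -0.157456 + (0.22/2)·(0.173202 + 0.131287) = -0.123963
s=0.440000, y=-0.123963:
  k1 = f(0.440000, -0.123963) = 0.136359
  k2 = f(0.660000, -0.093964) = 0.103360
  y ← -0.123963 + (0.22/2)·(0.136359 + 0.103360) = -0.097594
y(0.66) ≈ -0.0976

-0.0976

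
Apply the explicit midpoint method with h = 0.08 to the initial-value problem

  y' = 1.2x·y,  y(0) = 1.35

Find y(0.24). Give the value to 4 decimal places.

Midpoint: k1 = f(x_n, y_n); k2 = f(x_n + h/2, y_n + (h/2)·k1); y_{n+1} = y_n + h·k2.
x=0.000000, y=1.350000:
  k1 = f(0.000000, 1.350000) = 0.000000
  k2 = f(0.040000, 1.350000) = 0.064800
  y ← 1.350000 + 0.08·0.064800 = 1.355184
x=0.080000, y=1.355184:
  k1 = f(0.080000, 1.355184) = 0.130098
  k2 = f(0.120000, 1.360388) = 0.195896
  y ← 1.355184 + 0.08·0.195896 = 1.370856
x=0.160000, y=1.370856:
  k1 = f(0.160000, 1.370856) = 0.263204
  k2 = f(0.200000, 1.381384) = 0.331532
  y ← 1.370856 + 0.08·0.331532 = 1.397378
y(0.24) ≈ 1.3974

1.3974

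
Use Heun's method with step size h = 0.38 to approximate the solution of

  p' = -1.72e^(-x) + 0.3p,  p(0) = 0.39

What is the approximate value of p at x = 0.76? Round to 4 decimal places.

Heun: k1 = f(x_n, p_n); k2 = f(x_n + h, p_n + h·k1); p_{n+1} = p_n + (h/2)·(k1 + k2).
x=0.000000, p=0.390000:
  k1 = f(0.000000, 0.390000) = -1.603000
  k2 = f(0.380000, -0.219140) = -1.241984
  p ← 0.390000 + (0.38/2)·(-1.603000 + (-1.241984)) = -0.150547
x=0.380000, p=-0.150547:
  k1 = f(0.380000, -0.150547) = -1.221406
  k2 = f(0.760000, -0.614681) = -0.988791
  p ← -0.150547 + (0.38/2)·(-1.221406 + (-0.988791)) = -0.570484
p(0.76) ≈ -0.5705

-0.5705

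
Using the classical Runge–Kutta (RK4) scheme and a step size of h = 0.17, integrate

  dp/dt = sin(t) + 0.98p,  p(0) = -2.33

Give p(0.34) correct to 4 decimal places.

-3.1871

RK4: k1 = f(t_n, p_n); k2 = f(t_n + h/2, p_n + (h/2)·k1); k3 = f(t_n + h/2, p_n + (h/2)·k2); k4 = f(t_n + h, p_n + h·k3); p_{n+1} = p_n + (h/6)·(k1 + 2k2 + 2k3 + k4).
t=0.000000, p=-2.330000:
  k1 = f(0.000000, -2.330000) = -2.283400
  k2 = f(0.085000, -2.524089) = -2.388710
  k3 = f(0.085000, -2.533040) = -2.397482
  k4 = f(0.170000, -2.737572) = -2.513638
  p ← -2.330000 + (0.17/6)·(k1 + 2k2 + 2k3 + k4) = -2.737134
t=0.170000, p=-2.737134:
  k1 = f(0.170000, -2.737134) = -2.513209
  k2 = f(0.255000, -2.950756) = -2.639496
  k3 = f(0.255000, -2.961491) = -2.650016
  k4 = f(0.340000, -3.187636) = -2.790396
  p ← -2.737134 + (0.17/6)·(k1 + 2k2 + 2k3 + k4) = -3.187141
p(0.34) ≈ -3.1871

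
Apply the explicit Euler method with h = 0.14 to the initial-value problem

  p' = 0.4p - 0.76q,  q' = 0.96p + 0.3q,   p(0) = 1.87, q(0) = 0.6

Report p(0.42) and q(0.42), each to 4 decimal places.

Euler on (p,q): p_{n+1} = p_n + h·p', q_{n+1} = q_n + h·q'.
0.000000: (1.870000, 0.600000); f=(0.292000, 1.975200) → (1.910880, 0.876528)
0.140000: (1.910880, 0.876528); f=(0.098191, 2.097403) → (1.924627, 1.170164)
0.280000: (1.924627, 1.170164); f=(-0.119474, 2.198691) → (1.907900, 1.477981)
(p(0.42), q(0.42)) ≈ (1.9079, 1.4780)

1.9079, 1.4780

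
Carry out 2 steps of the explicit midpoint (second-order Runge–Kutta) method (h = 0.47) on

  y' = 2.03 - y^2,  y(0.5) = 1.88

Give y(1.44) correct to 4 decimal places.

1.6280

Midpoint: k1 = f(t_n, y_n); k2 = f(t_n + h/2, y_n + (h/2)·k1); y_{n+1} = y_n + h·k2.
t=0.500000, y=1.880000:
  k1 = f(0.500000, 1.880000) = -1.504400
  k2 = f(0.735000, 1.526466) = -0.300098
  y ← 1.880000 + 0.47·(-0.300098) = 1.738954
t=0.970000, y=1.738954:
  k1 = f(0.970000, 1.738954) = -0.993960
  k2 = f(1.205000, 1.505373) = -0.236148
  y ← 1.738954 + 0.47·(-0.236148) = 1.627964
y(1.44) ≈ 1.6280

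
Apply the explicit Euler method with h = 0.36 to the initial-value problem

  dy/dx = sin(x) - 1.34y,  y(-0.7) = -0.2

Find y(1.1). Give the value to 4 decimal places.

Euler: y_{n+1} = y_n + h·f(x_n, y_n).
x=-0.700000, y=-0.200000: f=-0.376218 → y ← -0.200000 + 0.36·(-0.376218) = -0.335438
x=-0.340000, y=-0.335438: f=0.116000 → y ← -0.335438 + 0.36·0.116000 = -0.293678
x=0.020000, y=-0.293678: f=0.413528 → y ← -0.293678 + 0.36·0.413528 = -0.144808
x=0.380000, y=-0.144808: f=0.564964 → y ← -0.144808 + 0.36·0.564964 = 0.058579
x=0.740000, y=0.058579: f=0.595793 → y ← 0.058579 + 0.36·0.595793 = 0.273064
y(1.1) ≈ 0.2731

0.2731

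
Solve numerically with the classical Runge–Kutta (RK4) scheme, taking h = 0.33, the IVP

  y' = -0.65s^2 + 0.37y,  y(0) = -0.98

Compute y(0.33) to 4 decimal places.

-1.1153

RK4: k1 = f(s_n, y_n); k2 = f(s_n + h/2, y_n + (h/2)·k1); k3 = f(s_n + h/2, y_n + (h/2)·k2); k4 = f(s_n + h, y_n + h·k3); y_{n+1} = y_n + (h/6)·(k1 + 2k2 + 2k3 + k4).
s=0.000000, y=-0.980000:
  k1 = f(0.000000, -0.980000) = -0.362600
  k2 = f(0.165000, -1.039829) = -0.402433
  k3 = f(0.165000, -1.046401) = -0.404865
  k4 = f(0.330000, -1.113605) = -0.482819
  y ← -0.980000 + (0.33/6)·(k1 + 2k2 + 2k3 + k4) = -1.115301
y(0.33) ≈ -1.1153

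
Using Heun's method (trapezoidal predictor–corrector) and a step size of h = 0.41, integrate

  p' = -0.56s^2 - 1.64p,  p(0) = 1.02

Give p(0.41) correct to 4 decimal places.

Heun: k1 = f(s_n, p_n); k2 = f(s_n + h, p_n + h·k1); p_{n+1} = p_n + (h/2)·(k1 + k2).
s=0.000000, p=1.020000:
  k1 = f(0.000000, 1.020000) = -1.672800
  k2 = f(0.410000, 0.334152) = -0.642145
  p ← 1.020000 + (0.41/2)·(-1.672800 + (-0.642145)) = 0.545436
p(0.41) ≈ 0.5454

0.5454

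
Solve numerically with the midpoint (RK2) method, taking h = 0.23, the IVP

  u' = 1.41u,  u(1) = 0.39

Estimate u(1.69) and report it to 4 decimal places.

1.0180

Midpoint: k1 = f(t_n, u_n); k2 = f(t_n + h/2, u_n + (h/2)·k1); u_{n+1} = u_n + h·k2.
t=1.000000, u=0.390000:
  k1 = f(1.000000, 0.390000) = 0.549900
  k2 = f(1.115000, 0.453238) = 0.639066
  u ← 0.390000 + 0.23·0.639066 = 0.536985
t=1.230000, u=0.536985:
  k1 = f(1.230000, 0.536985) = 0.757149
  k2 = f(1.345000, 0.624057) = 0.879921
  u ← 0.536985 + 0.23·0.879921 = 0.739367
t=1.460000, u=0.739367:
  k1 = f(1.460000, 0.739367) = 1.042508
  k2 = f(1.575000, 0.859255) = 1.211550
  u ← 0.739367 + 0.23·1.211550 = 1.018024
u(1.69) ≈ 1.0180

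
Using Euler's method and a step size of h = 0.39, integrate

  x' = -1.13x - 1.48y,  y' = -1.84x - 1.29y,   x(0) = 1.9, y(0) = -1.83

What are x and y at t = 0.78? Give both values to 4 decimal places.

Euler on (x,y): x_{n+1} = x_n + h·x', y_{n+1} = y_n + h·y'.
0.000000: (1.900000, -1.830000); f=(0.561400, -1.135300) → (2.118946, -2.272767)
0.390000: (2.118946, -2.272767); f=(0.969286, -0.966991) → (2.496968, -2.649894)
(x(0.78), y(0.78)) ≈ (2.4970, -2.6499)

2.4970, -2.6499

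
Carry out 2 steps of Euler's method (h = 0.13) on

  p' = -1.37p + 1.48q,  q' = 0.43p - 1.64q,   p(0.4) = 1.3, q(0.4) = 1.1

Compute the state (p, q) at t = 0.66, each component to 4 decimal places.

Euler on (p,q): p_{n+1} = p_n + h·p', q_{n+1} = q_n + h·q'.
0.400000: (1.300000, 1.100000); f=(-0.153000, -1.245000) → (1.280110, 0.938150)
0.530000: (1.280110, 0.938150); f=(-0.365289, -0.988119) → (1.232622, 0.809695)
(p(0.66), q(0.66)) ≈ (1.2326, 0.8097)

1.2326, 0.8097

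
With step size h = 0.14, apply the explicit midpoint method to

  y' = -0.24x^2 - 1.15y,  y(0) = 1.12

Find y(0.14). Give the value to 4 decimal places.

Midpoint: k1 = f(x_n, y_n); k2 = f(x_n + h/2, y_n + (h/2)·k1); y_{n+1} = y_n + h·k2.
x=0.000000, y=1.120000:
  k1 = f(0.000000, 1.120000) = -1.288000
  k2 = f(0.070000, 1.029840) = -1.185492
  y ← 1.120000 + 0.14·(-1.185492) = 0.954031
y(0.14) ≈ 0.9540

0.9540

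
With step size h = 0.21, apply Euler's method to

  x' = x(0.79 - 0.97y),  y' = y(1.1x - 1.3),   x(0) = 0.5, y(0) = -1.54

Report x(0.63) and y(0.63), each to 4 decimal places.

1.4847, -1.1317

Euler on (x,y): x_{n+1} = x_n + h·x', y_{n+1} = y_n + h·y'.
0.000000: (0.500000, -1.540000); f=(1.141900, 1.155000) → (0.739799, -1.297450)
0.210000: (0.739799, -1.297450); f=(1.515498, 0.630848) → (1.058054, -1.164972)
0.420000: (1.058054, -1.164972); f=(2.031487, 0.158601) → (1.484666, -1.131666)
(x(0.63), y(0.63)) ≈ (1.4847, -1.1317)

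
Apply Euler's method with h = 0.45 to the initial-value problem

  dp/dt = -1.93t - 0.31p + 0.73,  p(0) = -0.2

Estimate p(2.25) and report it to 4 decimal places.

Euler: p_{n+1} = p_n + h·f(t_n, p_n).
t=0.000000, p=-0.200000: f=0.792000 → p ← -0.200000 + 0.45·0.792000 = 0.156400
t=0.450000, p=0.156400: f=-0.186984 → p ← 0.156400 + 0.45·(-0.186984) = 0.072257
t=0.900000, p=0.072257: f=-1.029400 → p ← 0.072257 + 0.45·(-1.029400) = -0.390973
t=1.350000, p=-0.390973: f=-1.754298 → p ← -0.390973 + 0.45·(-1.754298) = -1.180407
t=1.800000, p=-1.180407: f=-2.378074 → p ← -1.180407 + 0.45·(-2.378074) = -2.250540
p(2.25) ≈ -2.2505

-2.2505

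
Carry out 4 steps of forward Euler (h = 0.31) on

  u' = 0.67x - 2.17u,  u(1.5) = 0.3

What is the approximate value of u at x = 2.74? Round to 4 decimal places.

Euler: u_{n+1} = u_n + h·f(x_n, u_n).
x=1.500000, u=0.300000: f=0.354000 → u ← 0.300000 + 0.31·0.354000 = 0.409740
x=1.810000, u=0.409740: f=0.323564 → u ← 0.409740 + 0.31·0.323564 = 0.510045
x=2.120000, u=0.510045: f=0.313603 → u ← 0.510045 + 0.31·0.313603 = 0.607262
x=2.430000, u=0.607262: f=0.310342 → u ← 0.607262 + 0.31·0.310342 = 0.703468
u(2.74) ≈ 0.7035

0.7035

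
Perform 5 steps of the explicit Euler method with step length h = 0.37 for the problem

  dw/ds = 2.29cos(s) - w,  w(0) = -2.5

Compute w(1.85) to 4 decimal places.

Euler: w_{n+1} = w_n + h·f(s_n, w_n).
s=0.000000, w=-2.500000: f=4.790000 → w ← -2.500000 + 0.37·4.790000 = -0.727700
s=0.370000, w=-0.727700: f=2.862730 → w ← -0.727700 + 0.37·2.862730 = 0.331510
s=0.740000, w=0.331510: f=1.359583 → w ← 0.331510 + 0.37·1.359583 = 0.834556
s=1.110000, w=0.834556: f=0.183719 → w ← 0.834556 + 0.37·0.183719 = 0.902532
s=1.480000, w=0.902532: f=-0.694894 → w ← 0.902532 + 0.37·(-0.694894) = 0.645421
w(1.85) ≈ 0.6454

0.6454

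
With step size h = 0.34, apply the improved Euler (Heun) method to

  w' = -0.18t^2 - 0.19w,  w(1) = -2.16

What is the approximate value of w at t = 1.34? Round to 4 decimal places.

Heun: k1 = f(t_n, w_n); k2 = f(t_n + h, w_n + h·k1); w_{n+1} = w_n + (h/2)·(k1 + k2).
t=1.000000, w=-2.160000:
  k1 = f(1.000000, -2.160000) = 0.230400
  k2 = f(1.340000, -2.081664) = 0.072308
  w ← -2.160000 + (0.34/2)·(0.230400 + 0.072308) = -2.108540
w(1.34) ≈ -2.1085

-2.1085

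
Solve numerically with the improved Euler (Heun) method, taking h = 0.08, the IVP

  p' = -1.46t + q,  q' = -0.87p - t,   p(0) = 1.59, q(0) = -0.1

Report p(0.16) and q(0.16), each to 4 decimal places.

Heun on (p,q): k1 = f(t_n, state_n); k2 = f(t_n + h, state_n + h·k1); state_{n+1} = state_n + (h/2)·(k1 + k2).
0.000000: (1.590000, -0.100000)
  k1 = (-0.100000, -1.383300)
  predictor → (1.582000, -0.210664)
  k2 = (-0.327464, -1.456340)
  → (1.572901, -0.213586)
0.080000: (1.572901, -0.213586)
  k1 = (-0.330386, -1.448424)
  predictor → (1.546471, -0.329460)
  k2 = (-0.563060, -1.505429)
  → (1.537164, -0.331740)
(p(0.16), q(0.16)) ≈ (1.5372, -0.3317)

1.5372, -0.3317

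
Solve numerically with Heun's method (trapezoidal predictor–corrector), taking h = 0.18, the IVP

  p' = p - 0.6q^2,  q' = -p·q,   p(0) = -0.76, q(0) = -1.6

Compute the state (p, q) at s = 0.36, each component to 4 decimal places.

Heun on (p,q): k1 = f(s_n, state_n); k2 = f(s_n + h, state_n + h·k1); state_{n+1} = state_n + (h/2)·(k1 + k2).
0.000000: (-0.760000, -1.600000)
  k1 = (-2.296000, -1.216000)
  predictor → (-1.173280, -1.818880)
  k2 = (-3.158275, -2.134056)
  → (-1.250885, -1.901505)
0.180000: (-1.250885, -1.901505)
  k1 = (-3.420317, -2.378564)
  predictor → (-1.866542, -2.329646)
  k2 = (-5.122893, -4.348383)
  → (-2.019774, -2.506930)
(p(0.36), q(0.36)) ≈ (-2.0198, -2.5069)

-2.0198, -2.5069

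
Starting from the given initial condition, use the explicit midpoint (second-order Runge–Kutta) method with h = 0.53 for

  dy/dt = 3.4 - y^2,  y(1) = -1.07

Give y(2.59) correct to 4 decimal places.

1.4974

Midpoint: k1 = f(t_n, y_n); k2 = f(t_n + h/2, y_n + (h/2)·k1); y_{n+1} = y_n + h·k2.
t=1.000000, y=-1.070000:
  k1 = f(1.000000, -1.070000) = 2.255100
  k2 = f(1.265000, -0.472399) = 3.176840
  y ← -1.070000 + 0.53·3.176840 = 0.613725
t=1.530000, y=0.613725:
  k1 = f(1.530000, 0.613725) = 3.023342
  k2 = f(1.795000, 1.414911) = 1.398028
  y ← 0.613725 + 0.53·1.398028 = 1.354680
t=2.060000, y=1.354680:
  k1 = f(2.060000, 1.354680) = 1.564842
  k2 = f(2.325000, 1.769363) = 0.269354
  y ← 1.354680 + 0.53·0.269354 = 1.497438
y(2.59) ≈ 1.4974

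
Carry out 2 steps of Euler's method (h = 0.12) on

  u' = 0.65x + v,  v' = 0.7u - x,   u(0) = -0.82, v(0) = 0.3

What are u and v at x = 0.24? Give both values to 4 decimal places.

Euler on (u,v): u_{n+1} = u_n + h·u', v_{n+1} = v_n + h·v'.
0.000000: (-0.820000, 0.300000); f=(0.300000, -0.574000) → (-0.784000, 0.231120)
0.120000: (-0.784000, 0.231120); f=(0.309120, -0.668800) → (-0.746906, 0.150864)
(u(0.24), v(0.24)) ≈ (-0.7469, 0.1509)

-0.7469, 0.1509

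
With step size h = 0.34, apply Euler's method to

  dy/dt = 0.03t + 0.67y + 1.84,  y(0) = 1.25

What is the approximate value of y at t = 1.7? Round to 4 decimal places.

8.4477

Euler: y_{n+1} = y_n + h·f(t_n, y_n).
t=0.000000, y=1.250000: f=2.677500 → y ← 1.250000 + 0.34·2.677500 = 2.160350
t=0.340000, y=2.160350: f=3.297635 → y ← 2.160350 + 0.34·3.297635 = 3.281546
t=0.680000, y=3.281546: f=4.059036 → y ← 3.281546 + 0.34·4.059036 = 4.661618
t=1.020000, y=4.661618: f=4.993884 → y ← 4.661618 + 0.34·4.993884 = 6.359538
t=1.360000, y=6.359538: f=6.141691 → y ← 6.359538 + 0.34·6.141691 = 8.447713
y(1.7) ≈ 8.4477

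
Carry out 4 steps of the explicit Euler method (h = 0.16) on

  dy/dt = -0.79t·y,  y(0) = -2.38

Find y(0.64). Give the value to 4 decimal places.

-2.1018

Euler: y_{n+1} = y_n + h·f(t_n, y_n).
t=0.000000, y=-2.380000: f=0.000000 → y ← -2.380000 + 0.16·0.000000 = -2.380000
t=0.160000, y=-2.380000: f=0.300832 → y ← -2.380000 + 0.16·0.300832 = -2.331867
t=0.320000, y=-2.331867: f=0.589496 → y ← -2.331867 + 0.16·0.589496 = -2.237548
t=0.480000, y=-2.237548: f=0.848478 → y ← -2.237548 + 0.16·0.848478 = -2.101791
y(0.64) ≈ -2.1018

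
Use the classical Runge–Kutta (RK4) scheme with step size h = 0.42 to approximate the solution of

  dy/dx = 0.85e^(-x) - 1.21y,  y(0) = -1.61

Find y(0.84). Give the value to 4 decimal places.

RK4: k1 = f(x_n, y_n); k2 = f(x_n + h/2, y_n + (h/2)·k1); k3 = f(x_n + h/2, y_n + (h/2)·k2); k4 = f(x_n + h, y_n + h·k3); y_{n+1} = y_n + (h/6)·(k1 + 2k2 + 2k3 + k4).
x=0.000000, y=-1.610000:
  k1 = f(0.000000, -1.610000) = 2.798100
  k2 = f(0.210000, -1.022399) = 1.926099
  k3 = f(0.210000, -1.205519) = 2.147675
  k4 = f(0.420000, -0.707977) = 1.415141
  y ← -1.610000 + (0.42/6)·(k1 + 2k2 + 2k3 + k4) = -0.744745
x=0.420000, y=-0.744745:
  k1 = f(0.420000, -0.744745) = 1.459631
  k2 = f(0.630000, -0.438222) = 0.982952
  k3 = f(0.630000, -0.538325) = 1.104076
  k4 = f(0.840000, -0.281033) = 0.707004
  y ← -0.744745 + (0.42/6)·(k1 + 2k2 + 2k3 + k4) = -0.300896
y(0.84) ≈ -0.3009

-0.3009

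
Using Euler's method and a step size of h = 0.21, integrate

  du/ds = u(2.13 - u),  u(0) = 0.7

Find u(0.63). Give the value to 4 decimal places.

Euler: u_{n+1} = u_n + h·f(s_n, u_n).
s=0.000000, u=0.700000: f=1.001000 → u ← 0.700000 + 0.21·1.001000 = 0.910210
s=0.210000, u=0.910210: f=1.110265 → u ← 0.910210 + 0.21·1.110265 = 1.143366
s=0.420000, u=1.143366: f=1.128084 → u ← 1.143366 + 0.21·1.128084 = 1.380263
u(0.63) ≈ 1.3803

1.3803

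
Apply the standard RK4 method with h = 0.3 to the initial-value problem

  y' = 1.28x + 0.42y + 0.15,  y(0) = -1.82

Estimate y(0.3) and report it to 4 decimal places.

RK4: k1 = f(x_n, y_n); k2 = f(x_n + h/2, y_n + (h/2)·k1); k3 = f(x_n + h/2, y_n + (h/2)·k2); k4 = f(x_n + h, y_n + h·k3); y_{n+1} = y_n + (h/6)·(k1 + 2k2 + 2k3 + k4).
x=0.000000, y=-1.820000:
  k1 = f(0.000000, -1.820000) = -0.614400
  k2 = f(0.150000, -1.912160) = -0.461107
  k3 = f(0.150000, -1.889166) = -0.451450
  k4 = f(0.300000, -1.955435) = -0.287283
  y ← -1.820000 + (0.3/6)·(k1 + 2k2 + 2k3 + k4) = -1.956340
y(0.3) ≈ -1.9563

-1.9563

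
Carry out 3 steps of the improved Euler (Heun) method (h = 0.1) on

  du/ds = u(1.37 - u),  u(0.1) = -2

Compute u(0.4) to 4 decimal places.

Heun: k1 = f(s_n, u_n); k2 = f(s_n + h, u_n + h·k1); u_{n+1} = u_n + (h/2)·(k1 + k2).
s=0.100000, u=-2.000000:
  k1 = f(0.100000, -2.000000) = -6.740000
  k2 = f(0.200000, -2.674000) = -10.813656
  u ← -2.000000 + (0.1/2)·(-6.740000 + (-10.813656)) = -2.877683
s=0.200000, u=-2.877683:
  k1 = f(0.200000, -2.877683) = -12.223484
  k2 = f(0.300000, -4.100031) = -22.427298
  u ← -2.877683 + (0.1/2)·(-12.223484 + (-22.427298)) = -4.610222
s=0.300000, u=-4.610222:
  k1 = f(0.300000, -4.610222) = -27.570150
  k2 = f(0.400000, -7.367237) = -64.369294
  u ← -4.610222 + (0.1/2)·(-27.570150 + (-64.369294)) = -9.207194
u(0.4) ≈ -9.2072

-9.2072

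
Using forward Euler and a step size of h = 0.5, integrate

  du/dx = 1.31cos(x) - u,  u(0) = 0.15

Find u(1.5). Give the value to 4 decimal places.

0.8238

Euler: u_{n+1} = u_n + h·f(x_n, u_n).
x=0.000000, u=0.150000: f=1.160000 → u ← 0.150000 + 0.5·1.160000 = 0.730000
x=0.500000, u=0.730000: f=0.419633 → u ← 0.730000 + 0.5·0.419633 = 0.939817
x=1.000000, u=0.939817: f=-0.232021 → u ← 0.939817 + 0.5·(-0.232021) = 0.823806
u(1.5) ≈ 0.8238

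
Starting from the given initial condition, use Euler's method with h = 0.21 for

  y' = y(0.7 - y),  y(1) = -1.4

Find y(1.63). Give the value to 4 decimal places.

Euler: y_{n+1} = y_n + h·f(s_n, y_n).
s=1.000000, y=-1.400000: f=-2.940000 → y ← -1.400000 + 0.21·(-2.940000) = -2.017400
s=1.210000, y=-2.017400: f=-5.482083 → y ← -2.017400 + 0.21·(-5.482083) = -3.168637
s=1.420000, y=-3.168637: f=-12.258309 → y ← -3.168637 + 0.21·(-12.258309) = -5.742882
y(1.63) ≈ -5.7429

-5.7429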